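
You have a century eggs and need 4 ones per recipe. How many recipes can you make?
Convert a century (colloquial) → 100 (decimal)
Convert 4 ones (place-value notation) → 4 (decimal)
Compute 100 ÷ 4 = 25
25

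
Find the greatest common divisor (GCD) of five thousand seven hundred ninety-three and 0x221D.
Convert five thousand seven hundred ninety-three (English words) → 5×1000 + 7×100 + 93 = 5793 (decimal)
Convert 0x221D (hexadecimal) → 2×4096 + 2×256 + 1×16 + 13 = 8733 (decimal)
Compute gcd(5793, 8733) = 3
3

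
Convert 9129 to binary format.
Convert 9129 (decimal) → 9129 = 8192 + 512 + 256 + 128 + 32 + 8 + 1 → 0b10001110101001 (binary)
0b10001110101001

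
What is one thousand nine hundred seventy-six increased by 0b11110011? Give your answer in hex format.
Convert one thousand nine hundred seventy-six (English words) → 1×1000 + 9×100 + 76 = 1976 (decimal)
Convert 0b11110011 (binary) → 128 + 64 + 32 + 16 + 2 + 1 = 243 (decimal)
Compute 1976 + 243 = 2219
Convert 2219 (decimal) → 2219 = 8×256 + 10×16 + 11 → 0x8AB (hexadecimal)
0x8AB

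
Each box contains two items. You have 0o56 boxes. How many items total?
Convert two (English words) → 2 (decimal)
Convert 0o56 (octal) → 5×8 + 6 = 46 (decimal)
Compute 2 × 46 = 92
92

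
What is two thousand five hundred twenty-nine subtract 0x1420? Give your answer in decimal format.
Convert two thousand five hundred twenty-nine (English words) → 2×1000 + 5×100 + 29 = 2529 (decimal)
Convert 0x1420 (hexadecimal) → 1×4096 + 4×256 + 2×16 = 5152 (decimal)
Compute 2529 - 5152 = -2623
-2623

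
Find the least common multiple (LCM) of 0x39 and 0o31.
Convert 0x39 (hexadecimal) → 3×16 + 9 = 57 (decimal)
Convert 0o31 (octal) → 3×8 + 1 = 25 (decimal)
Compute lcm(57, 25) = 1425
1425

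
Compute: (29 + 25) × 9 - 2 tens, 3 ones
Convert 2 tens, 3 ones (place-value notation) → 2×10 + 3 = 23 (decimal)
Expression in decimal: (29 + 25) × 9 - 23
Parentheses first: 29 + 25 = 54
Multiply: 54 × 9 = 486
Subtract: 486 - 23 = 463
463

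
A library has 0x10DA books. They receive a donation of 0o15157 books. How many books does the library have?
Convert 0x10DA (hexadecimal) → 1×4096 + 13×16 + 10 = 4314 (decimal)
Convert 0o15157 (octal) → 1×4096 + 5×512 + 1×64 + 5×8 + 7 = 6767 (decimal)
Compute 4314 + 6767 = 11081
11081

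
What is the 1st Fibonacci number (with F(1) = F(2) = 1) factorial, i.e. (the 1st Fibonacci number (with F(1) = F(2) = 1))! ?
Convert the 1st Fibonacci number (with F(1) = F(2) = 1) (Fibonacci index) → 1 (decimal)
Compute 1! = 1
1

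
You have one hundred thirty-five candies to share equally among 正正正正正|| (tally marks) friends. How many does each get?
Convert one hundred thirty-five (English words) → 1×100 + 35 = 135 (decimal)
Convert 正正正正正|| (tally marks) → 5 + 5 + 5 + 5 + 5 + 2 = 27 (decimal)
Compute 135 ÷ 27 = 5
5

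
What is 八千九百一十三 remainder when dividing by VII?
Convert 八千九百一十三 (Chinese numeral) → 8×1000 + 9×100 + 1×10 + 3 = 8913 (decimal)
Convert VII (Roman numeral) → 5 + 1 + 1 = 7 (decimal)
Compute 8913 mod 7 = 2
2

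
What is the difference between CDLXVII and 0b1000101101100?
Convert CDLXVII (Roman numeral) → 400 + 50 + 10 + 5 + 1 + 1 = 467 (decimal)
Convert 0b1000101101100 (binary) → 4096 + 256 + 64 + 32 + 8 + 4 = 4460 (decimal)
Difference: |467 - 4460| = 3993
3993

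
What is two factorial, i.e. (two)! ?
Convert two (English words) → 2 (decimal)
Compute 2! = 2
2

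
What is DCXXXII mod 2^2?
Convert DCXXXII (Roman numeral) → 500 + 100 + 10 + 10 + 10 + 1 + 1 = 632 (decimal)
Convert 2^2 (power) → 4 (decimal)
Compute 632 mod 4 = 0
0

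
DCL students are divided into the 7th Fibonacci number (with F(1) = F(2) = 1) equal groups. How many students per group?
Convert DCL (Roman numeral) → 500 + 100 + 50 = 650 (decimal)
Convert the 7th Fibonacci number (with F(1) = F(2) = 1) (Fibonacci index) → 1, 1, 2, 3, 5, 8, 13 → 13 (decimal)
Compute 650 ÷ 13 = 50
50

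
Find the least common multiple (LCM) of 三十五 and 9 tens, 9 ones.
Convert 三十五 (Chinese numeral) → 3×10 + 5 = 35 (decimal)
Convert 9 tens, 9 ones (place-value notation) → 9×10 + 9 = 99 (decimal)
Compute lcm(35, 99) = 3465
3465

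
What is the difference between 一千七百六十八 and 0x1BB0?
Convert 一千七百六十八 (Chinese numeral) → 1×1000 + 7×100 + 6×10 + 8 = 1768 (decimal)
Convert 0x1BB0 (hexadecimal) → 1×4096 + 11×256 + 11×16 = 7088 (decimal)
Difference: |1768 - 7088| = 5320
5320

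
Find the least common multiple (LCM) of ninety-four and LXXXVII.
Convert ninety-four (English words) → 94 (decimal)
Convert LXXXVII (Roman numeral) → 50 + 10 + 10 + 10 + 5 + 1 + 1 = 87 (decimal)
Compute lcm(94, 87) = 8178
8178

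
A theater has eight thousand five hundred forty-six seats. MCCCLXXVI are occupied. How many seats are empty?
Convert eight thousand five hundred forty-six (English words) → 8×1000 + 5×100 + 46 = 8546 (decimal)
Convert MCCCLXXVI (Roman numeral) → 1000 + 100 + 100 + 100 + 50 + 10 + 10 + 5 + 1 = 1376 (decimal)
Compute 8546 - 1376 = 7170
7170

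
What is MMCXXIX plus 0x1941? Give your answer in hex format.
Convert MMCXXIX (Roman numeral) → 1000 + 1000 + 100 + 10 + 10 + 9 = 2129 (decimal)
Convert 0x1941 (hexadecimal) → 1×4096 + 9×256 + 4×16 + 1 = 6465 (decimal)
Compute 2129 + 6465 = 8594
Convert 8594 (decimal) → 8594 = 2×4096 + 1×256 + 9×16 + 2 → 0x2192 (hexadecimal)
0x2192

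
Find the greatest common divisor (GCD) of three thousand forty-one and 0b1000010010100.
Convert three thousand forty-one (English words) → 3×1000 + 41 = 3041 (decimal)
Convert 0b1000010010100 (binary) → 4096 + 128 + 16 + 4 = 4244 (decimal)
Compute gcd(3041, 4244) = 1
1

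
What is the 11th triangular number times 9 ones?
Convert the 11th triangular number (triangular index) → 11×12/2 = 66 (decimal)
Convert 9 ones (place-value notation) → 9 (decimal)
Compute 66 × 9 = 594
594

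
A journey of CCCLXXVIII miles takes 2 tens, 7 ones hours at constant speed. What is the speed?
Convert CCCLXXVIII (Roman numeral) → 100 + 100 + 100 + 50 + 10 + 10 + 5 + 1 + 1 + 1 = 378 (decimal)
Convert 2 tens, 7 ones (place-value notation) → 2×10 + 7 = 27 (decimal)
Compute 378 ÷ 27 = 14
14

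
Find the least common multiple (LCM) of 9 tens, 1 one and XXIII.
Convert 9 tens, 1 one (place-value notation) → 9×10 + 1 = 91 (decimal)
Convert XXIII (Roman numeral) → 10 + 10 + 1 + 1 + 1 = 23 (decimal)
Compute lcm(91, 23) = 2093
2093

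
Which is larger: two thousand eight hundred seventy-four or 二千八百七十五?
Convert two thousand eight hundred seventy-four (English words) → 2×1000 + 8×100 + 74 = 2874 (decimal)
Convert 二千八百七十五 (Chinese numeral) → 2×1000 + 8×100 + 7×10 + 5 = 2875 (decimal)
Compare 2874 vs 2875: larger = 2875
2875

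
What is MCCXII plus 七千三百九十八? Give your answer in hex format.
Convert MCCXII (Roman numeral) → 1000 + 100 + 100 + 10 + 1 + 1 = 1212 (decimal)
Convert 七千三百九十八 (Chinese numeral) → 7×1000 + 3×100 + 9×10 + 8 = 7398 (decimal)
Compute 1212 + 7398 = 8610
Convert 8610 (decimal) → 8610 = 2×4096 + 1×256 + 10×16 + 2 → 0x21A2 (hexadecimal)
0x21A2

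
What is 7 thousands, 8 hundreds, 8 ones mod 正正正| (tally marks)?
Convert 7 thousands, 8 hundreds, 8 ones (place-value notation) → 7×1000 + 8×100 + 8 = 7808 (decimal)
Convert 正正正| (tally marks) → 5 + 5 + 5 + 1 = 16 (decimal)
Compute 7808 mod 16 = 0
0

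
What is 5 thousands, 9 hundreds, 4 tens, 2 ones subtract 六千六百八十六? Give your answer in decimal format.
Convert 5 thousands, 9 hundreds, 4 tens, 2 ones (place-value notation) → 5×1000 + 9×100 + 4×10 + 2 = 5942 (decimal)
Convert 六千六百八十六 (Chinese numeral) → 6×1000 + 6×100 + 8×10 + 6 = 6686 (decimal)
Compute 5942 - 6686 = -744
-744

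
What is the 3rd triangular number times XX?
Convert the 3rd triangular number (triangular index) → 3×4/2 = 6 (decimal)
Convert XX (Roman numeral) → 10 + 10 = 20 (decimal)
Compute 6 × 20 = 120
120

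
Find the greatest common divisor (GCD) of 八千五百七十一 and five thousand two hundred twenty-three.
Convert 八千五百七十一 (Chinese numeral) → 8×1000 + 5×100 + 7×10 + 1 = 8571 (decimal)
Convert five thousand two hundred twenty-three (English words) → 5×1000 + 2×100 + 23 = 5223 (decimal)
Compute gcd(8571, 5223) = 3
3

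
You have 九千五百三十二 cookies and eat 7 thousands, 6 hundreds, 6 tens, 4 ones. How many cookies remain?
Convert 九千五百三十二 (Chinese numeral) → 9×1000 + 5×100 + 3×10 + 2 = 9532 (decimal)
Convert 7 thousands, 6 hundreds, 6 tens, 4 ones (place-value notation) → 7×1000 + 6×100 + 6×10 + 4 = 7664 (decimal)
Compute 9532 - 7664 = 1868
1868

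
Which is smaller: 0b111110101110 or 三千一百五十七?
Convert 0b111110101110 (binary) → 2048 + 1024 + 512 + 256 + 128 + 32 + 8 + 4 + 2 = 4014 (decimal)
Convert 三千一百五十七 (Chinese numeral) → 3×1000 + 1×100 + 5×10 + 7 = 3157 (decimal)
Compare 4014 vs 3157: smaller = 3157
3157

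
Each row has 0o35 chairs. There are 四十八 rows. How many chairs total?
Convert 0o35 (octal) → 3×8 + 5 = 29 (decimal)
Convert 四十八 (Chinese numeral) → 4×10 + 8 = 48 (decimal)
Compute 29 × 48 = 1392
1392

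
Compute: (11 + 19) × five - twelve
Convert five (English words) → 5 (decimal)
Convert twelve (English words) → 12 (decimal)
Expression in decimal: (11 + 19) × 5 - 12
Parentheses first: 11 + 19 = 30
Multiply: 30 × 5 = 150
Subtract: 150 - 12 = 138
138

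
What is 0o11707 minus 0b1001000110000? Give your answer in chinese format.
Convert 0o11707 (octal) → 1×4096 + 1×512 + 7×64 + 7 = 5063 (decimal)
Convert 0b1001000110000 (binary) → 4096 + 512 + 32 + 16 = 4656 (decimal)
Compute 5063 - 4656 = 407
Convert 407 (decimal) → 407 = 4×100 + 7 → 四百零七 (Chinese numeral)
四百零七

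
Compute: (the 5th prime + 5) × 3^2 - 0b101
Convert the 5th prime (prime index) → 11 (decimal)
Convert 3^2 (power) → 9 (decimal)
Convert 0b101 (binary) → 4 + 1 = 5 (decimal)
Expression in decimal: (11 + 5) × 9 - 5
Parentheses first: 11 + 5 = 16
Multiply: 16 × 9 = 144
Subtract: 144 - 5 = 139
139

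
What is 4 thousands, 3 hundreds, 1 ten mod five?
Convert 4 thousands, 3 hundreds, 1 ten (place-value notation) → 4×1000 + 3×100 + 1×10 = 4310 (decimal)
Convert five (English words) → 5 (decimal)
Compute 4310 mod 5 = 0
0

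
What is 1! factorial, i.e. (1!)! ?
Convert 1! (factorial) → 1 (decimal)
Compute 1! = 1
1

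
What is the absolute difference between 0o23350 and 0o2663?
Convert 0o23350 (octal) → 2×4096 + 3×512 + 3×64 + 5×8 = 9960 (decimal)
Convert 0o2663 (octal) → 2×512 + 6×64 + 6×8 + 3 = 1459 (decimal)
Compute |9960 - 1459| = 8501
8501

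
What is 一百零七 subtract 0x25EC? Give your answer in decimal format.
Convert 一百零七 (Chinese numeral) → 1×100 + 7 = 107 (decimal)
Convert 0x25EC (hexadecimal) → 2×4096 + 5×256 + 14×16 + 12 = 9708 (decimal)
Compute 107 - 9708 = -9601
-9601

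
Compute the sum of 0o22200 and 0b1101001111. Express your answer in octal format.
Convert 0o22200 (octal) → 2×4096 + 2×512 + 2×64 = 9344 (decimal)
Convert 0b1101001111 (binary) → 512 + 256 + 64 + 8 + 4 + 2 + 1 = 847 (decimal)
Compute 9344 + 847 = 10191
Convert 10191 (decimal) → 10191 = 2×4096 + 3×512 + 7×64 + 1×8 + 7 → 0o23717 (octal)
0o23717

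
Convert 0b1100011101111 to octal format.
Convert 0b1100011101111 (binary) → 4096 + 2048 + 128 + 64 + 32 + 8 + 4 + 2 + 1 = 6383 (decimal)
Convert 6383 (decimal) → 6383 = 1×4096 + 4×512 + 3×64 + 5×8 + 7 → 0o14357 (octal)
0o14357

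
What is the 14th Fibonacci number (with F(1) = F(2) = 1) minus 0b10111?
The 14th Fibonacci number (with F(1) = F(2) = 1): 1, 1, 2, 3, 5, 8, 13, 21, 34, 55, 89, 144, 233, 377 → 377
Convert 0b10111 (binary) → 16 + 4 + 2 + 1 = 23 (decimal)
Compute 377 - 23 = 354
354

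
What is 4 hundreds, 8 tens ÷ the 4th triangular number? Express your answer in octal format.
Convert 4 hundreds, 8 tens (place-value notation) → 4×100 + 8×10 = 480 (decimal)
Convert the 4th triangular number (triangular index) → 4×5/2 = 10 (decimal)
Compute 480 ÷ 10 = 48
Convert 48 (decimal) → 48 = 6×8 → 0o60 (octal)
0o60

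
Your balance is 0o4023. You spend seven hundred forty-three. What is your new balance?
Convert 0o4023 (octal) → 4×512 + 2×8 + 3 = 2067 (decimal)
Convert seven hundred forty-three (English words) → 7×100 + 43 = 743 (decimal)
Compute 2067 - 743 = 1324
1324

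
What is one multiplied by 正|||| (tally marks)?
Convert one (English words) → 1 (decimal)
Convert 正|||| (tally marks) → 5 + 4 = 9 (decimal)
Compute 1 × 9 = 9
9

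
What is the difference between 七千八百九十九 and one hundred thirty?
Convert 七千八百九十九 (Chinese numeral) → 7×1000 + 8×100 + 9×10 + 9 = 7899 (decimal)
Convert one hundred thirty (English words) → 1×100 + 30 = 130 (decimal)
Difference: |7899 - 130| = 7769
7769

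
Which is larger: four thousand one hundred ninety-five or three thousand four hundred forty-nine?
Convert four thousand one hundred ninety-five (English words) → 4×1000 + 1×100 + 95 = 4195 (decimal)
Convert three thousand four hundred forty-nine (English words) → 3×1000 + 4×100 + 49 = 3449 (decimal)
Compare 4195 vs 3449: larger = 4195
4195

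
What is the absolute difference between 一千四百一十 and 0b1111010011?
Convert 一千四百一十 (Chinese numeral) → 1×1000 + 4×100 + 1×10 = 1410 (decimal)
Convert 0b1111010011 (binary) → 512 + 256 + 128 + 64 + 16 + 2 + 1 = 979 (decimal)
Compute |1410 - 979| = 431
431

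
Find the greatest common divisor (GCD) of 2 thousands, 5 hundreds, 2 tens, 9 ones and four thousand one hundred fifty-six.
Convert 2 thousands, 5 hundreds, 2 tens, 9 ones (place-value notation) → 2×1000 + 5×100 + 2×10 + 9 = 2529 (decimal)
Convert four thousand one hundred fifty-six (English words) → 4×1000 + 1×100 + 56 = 4156 (decimal)
Compute gcd(2529, 4156) = 1
1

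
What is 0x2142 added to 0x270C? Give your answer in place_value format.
Convert 0x2142 (hexadecimal) → 2×4096 + 1×256 + 4×16 + 2 = 8514 (decimal)
Convert 0x270C (hexadecimal) → 2×4096 + 7×256 + 12 = 9996 (decimal)
Compute 8514 + 9996 = 18510
Convert 18510 (decimal) → 18510 = 18×1000 + 5×100 + 1×10 → 18 thousands, 5 hundreds, 1 ten (place-value notation)
18 thousands, 5 hundreds, 1 ten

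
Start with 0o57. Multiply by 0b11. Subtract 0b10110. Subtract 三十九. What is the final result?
Convert 0o57 (octal) → 5×8 + 7 = 47 (decimal)
Start: 47
Convert 0b11 (binary) → 2 + 1 = 3 (decimal)
47 × 3 = 141
Convert 0b10110 (binary) → 16 + 4 + 2 = 22 (decimal)
141 - 22 = 119
Convert 三十九 (Chinese numeral) → 3×10 + 9 = 39 (decimal)
119 - 39 = 80
80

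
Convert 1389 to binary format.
Convert 1389 (decimal) → 1389 = 1024 + 256 + 64 + 32 + 8 + 4 + 1 → 0b10101101101 (binary)
0b10101101101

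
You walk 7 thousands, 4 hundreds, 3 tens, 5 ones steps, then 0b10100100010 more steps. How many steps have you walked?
Convert 7 thousands, 4 hundreds, 3 tens, 5 ones (place-value notation) → 7×1000 + 4×100 + 3×10 + 5 = 7435 (decimal)
Convert 0b10100100010 (binary) → 1024 + 256 + 32 + 2 = 1314 (decimal)
Compute 7435 + 1314 = 8749
8749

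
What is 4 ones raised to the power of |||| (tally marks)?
Convert 4 ones (place-value notation) → 4 (decimal)
Convert |||| (tally marks) → 4 (decimal)
Compute 4 ^ 4 = 256
256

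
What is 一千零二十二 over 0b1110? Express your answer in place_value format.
Convert 一千零二十二 (Chinese numeral) → 1×1000 + 2×10 + 2 = 1022 (decimal)
Convert 0b1110 (binary) → 8 + 4 + 2 = 14 (decimal)
Compute 1022 ÷ 14 = 73
Convert 73 (decimal) → 73 = 7×10 + 3 → 7 tens, 3 ones (place-value notation)
7 tens, 3 ones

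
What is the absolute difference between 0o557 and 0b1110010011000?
Convert 0o557 (octal) → 5×64 + 5×8 + 7 = 367 (decimal)
Convert 0b1110010011000 (binary) → 4096 + 2048 + 1024 + 128 + 16 + 8 = 7320 (decimal)
Compute |367 - 7320| = 6953
6953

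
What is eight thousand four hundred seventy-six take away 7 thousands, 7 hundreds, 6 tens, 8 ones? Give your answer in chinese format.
Convert eight thousand four hundred seventy-six (English words) → 8×1000 + 4×100 + 76 = 8476 (decimal)
Convert 7 thousands, 7 hundreds, 6 tens, 8 ones (place-value notation) → 7×1000 + 7×100 + 6×10 + 8 = 7768 (decimal)
Compute 8476 - 7768 = 708
Convert 708 (decimal) → 708 = 7×100 + 8 → 七百零八 (Chinese numeral)
七百零八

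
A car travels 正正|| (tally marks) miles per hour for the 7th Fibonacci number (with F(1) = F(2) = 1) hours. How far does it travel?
Convert 正正|| (tally marks) → 5 + 5 + 2 = 12 (decimal)
Convert the 7th Fibonacci number (with F(1) = F(2) = 1) (Fibonacci index) → 1, 1, 2, 3, 5, 8, 13 → 13 (decimal)
Compute 12 × 13 = 156
156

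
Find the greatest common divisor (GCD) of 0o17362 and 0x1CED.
Convert 0o17362 (octal) → 1×4096 + 7×512 + 3×64 + 6×8 + 2 = 7922 (decimal)
Convert 0x1CED (hexadecimal) → 1×4096 + 12×256 + 14×16 + 13 = 7405 (decimal)
Compute gcd(7922, 7405) = 1
1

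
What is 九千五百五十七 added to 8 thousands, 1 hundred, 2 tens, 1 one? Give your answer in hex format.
Convert 九千五百五十七 (Chinese numeral) → 9×1000 + 5×100 + 5×10 + 7 = 9557 (decimal)
Convert 8 thousands, 1 hundred, 2 tens, 1 one (place-value notation) → 8×1000 + 1×100 + 2×10 + 1 = 8121 (decimal)
Compute 9557 + 8121 = 17678
Convert 17678 (decimal) → 17678 = 4×4096 + 5×256 + 14 → 0x450E (hexadecimal)
0x450E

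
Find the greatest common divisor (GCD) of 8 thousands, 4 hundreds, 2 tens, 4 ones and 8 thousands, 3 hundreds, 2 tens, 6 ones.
Convert 8 thousands, 4 hundreds, 2 tens, 4 ones (place-value notation) → 8×1000 + 4×100 + 2×10 + 4 = 8424 (decimal)
Convert 8 thousands, 3 hundreds, 2 tens, 6 ones (place-value notation) → 8×1000 + 3×100 + 2×10 + 6 = 8326 (decimal)
Compute gcd(8424, 8326) = 2
2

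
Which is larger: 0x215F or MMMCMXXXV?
Convert 0x215F (hexadecimal) → 2×4096 + 1×256 + 5×16 + 15 = 8543 (decimal)
Convert MMMCMXXXV (Roman numeral) → 1000 + 1000 + 1000 + 900 + 10 + 10 + 10 + 5 = 3935 (decimal)
Compare 8543 vs 3935: larger = 8543
8543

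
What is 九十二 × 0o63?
Convert 九十二 (Chinese numeral) → 9×10 + 2 = 92 (decimal)
Convert 0o63 (octal) → 6×8 + 3 = 51 (decimal)
Compute 92 × 51 = 4692
4692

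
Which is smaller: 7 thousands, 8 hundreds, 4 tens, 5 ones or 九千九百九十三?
Convert 7 thousands, 8 hundreds, 4 tens, 5 ones (place-value notation) → 7×1000 + 8×100 + 4×10 + 5 = 7845 (decimal)
Convert 九千九百九十三 (Chinese numeral) → 9×1000 + 9×100 + 9×10 + 3 = 9993 (decimal)
Compare 7845 vs 9993: smaller = 7845
7845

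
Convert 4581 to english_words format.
Convert 4581 (decimal) → 4581 = 4×1000 + 5×100 + 81 → four thousand five hundred eighty-one (English words)
four thousand five hundred eighty-one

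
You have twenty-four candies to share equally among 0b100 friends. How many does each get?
Convert twenty-four (English words) → 24 (decimal)
Convert 0b100 (binary) → 4 (decimal)
Compute 24 ÷ 4 = 6
6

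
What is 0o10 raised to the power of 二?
Convert 0o10 (octal) → 1×8 = 8 (decimal)
Convert 二 (Chinese numeral) → 2 (decimal)
Compute 8 ^ 2 = 64
64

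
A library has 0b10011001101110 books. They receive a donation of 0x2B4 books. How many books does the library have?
Convert 0b10011001101110 (binary) → 8192 + 1024 + 512 + 64 + 32 + 8 + 4 + 2 = 9838 (decimal)
Convert 0x2B4 (hexadecimal) → 2×256 + 11×16 + 4 = 692 (decimal)
Compute 9838 + 692 = 10530
10530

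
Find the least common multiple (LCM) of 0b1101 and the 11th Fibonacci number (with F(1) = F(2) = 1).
Convert 0b1101 (binary) → 8 + 4 + 1 = 13 (decimal)
Convert the 11th Fibonacci number (with F(1) = F(2) = 1) (Fibonacci index) → 1, 1, 2, 3, 5, 8, 13, 21, 34, 55, 89 → 89 (decimal)
Compute lcm(13, 89) = 1157
1157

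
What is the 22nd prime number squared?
The 22nd prime number = 79
Compute 79² = 79 × 79 = 6241
6241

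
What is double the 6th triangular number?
The 6th triangular number = 6×7/2 = 21
Compute 21 × 2 = 42
42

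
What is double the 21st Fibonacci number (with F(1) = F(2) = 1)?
The 21st Fibonacci number (with F(1) = F(2) = 1) = 10946
Compute 10946 × 2 = 21892
21892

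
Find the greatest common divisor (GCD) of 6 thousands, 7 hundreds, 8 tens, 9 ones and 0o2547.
Convert 6 thousands, 7 hundreds, 8 tens, 9 ones (place-value notation) → 6×1000 + 7×100 + 8×10 + 9 = 6789 (decimal)
Convert 0o2547 (octal) → 2×512 + 5×64 + 4×8 + 7 = 1383 (decimal)
Compute gcd(6789, 1383) = 3
3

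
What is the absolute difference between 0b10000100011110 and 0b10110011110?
Convert 0b10000100011110 (binary) → 8192 + 256 + 16 + 8 + 4 + 2 = 8478 (decimal)
Convert 0b10110011110 (binary) → 1024 + 256 + 128 + 16 + 8 + 4 + 2 = 1438 (decimal)
Compute |8478 - 1438| = 7040
7040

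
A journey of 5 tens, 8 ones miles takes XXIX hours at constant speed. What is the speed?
Convert 5 tens, 8 ones (place-value notation) → 5×10 + 8 = 58 (decimal)
Convert XXIX (Roman numeral) → 10 + 10 + 9 = 29 (decimal)
Compute 58 ÷ 29 = 2
2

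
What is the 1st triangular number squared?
The 1st triangular number = 1×2/2 = 1
Compute 1² = 1 × 1 = 1
1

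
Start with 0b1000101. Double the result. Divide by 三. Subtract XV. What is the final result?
Convert 0b1000101 (binary) → 64 + 4 + 1 = 69 (decimal)
Start: 69
69 × 2 = 138
Convert 三 (Chinese numeral) → 3 (decimal)
138 ÷ 3 = 46
Convert XV (Roman numeral) → 10 + 5 = 15 (decimal)
46 - 15 = 31
31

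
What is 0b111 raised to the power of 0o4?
Convert 0b111 (binary) → 4 + 2 + 1 = 7 (decimal)
Convert 0o4 (octal) → 4 (decimal)
Compute 7 ^ 4 = 2401
2401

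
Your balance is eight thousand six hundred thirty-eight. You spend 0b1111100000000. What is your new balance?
Convert eight thousand six hundred thirty-eight (English words) → 8×1000 + 6×100 + 38 = 8638 (decimal)
Convert 0b1111100000000 (binary) → 4096 + 2048 + 1024 + 512 + 256 = 7936 (decimal)
Compute 8638 - 7936 = 702
702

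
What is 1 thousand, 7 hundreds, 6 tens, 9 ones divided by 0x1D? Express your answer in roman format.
Convert 1 thousand, 7 hundreds, 6 tens, 9 ones (place-value notation) → 1×1000 + 7×100 + 6×10 + 9 = 1769 (decimal)
Convert 0x1D (hexadecimal) → 1×16 + 13 = 29 (decimal)
Compute 1769 ÷ 29 = 61
Convert 61 (decimal) → 61 = 50 + 10 + 1 → LXI (Roman numeral)
LXI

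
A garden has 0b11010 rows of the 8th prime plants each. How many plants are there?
Convert the 8th prime (prime index) → 19 (decimal)
Convert 0b11010 (binary) → 16 + 8 + 2 = 26 (decimal)
Compute 19 × 26 = 494
494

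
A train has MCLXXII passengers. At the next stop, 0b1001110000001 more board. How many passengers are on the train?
Convert MCLXXII (Roman numeral) → 1000 + 100 + 50 + 10 + 10 + 1 + 1 = 1172 (decimal)
Convert 0b1001110000001 (binary) → 4096 + 512 + 256 + 128 + 1 = 4993 (decimal)
Compute 1172 + 4993 = 6165
6165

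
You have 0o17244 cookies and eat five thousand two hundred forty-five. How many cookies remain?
Convert 0o17244 (octal) → 1×4096 + 7×512 + 2×64 + 4×8 + 4 = 7844 (decimal)
Convert five thousand two hundred forty-five (English words) → 5×1000 + 2×100 + 45 = 5245 (decimal)
Compute 7844 - 5245 = 2599
2599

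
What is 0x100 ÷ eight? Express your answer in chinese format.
Convert 0x100 (hexadecimal) → 1×256 = 256 (decimal)
Convert eight (English words) → 8 (decimal)
Compute 256 ÷ 8 = 32
Convert 32 (decimal) → 32 = 3×10 + 2 → 三十二 (Chinese numeral)
三十二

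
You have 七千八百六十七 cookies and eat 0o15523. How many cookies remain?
Convert 七千八百六十七 (Chinese numeral) → 7×1000 + 8×100 + 6×10 + 7 = 7867 (decimal)
Convert 0o15523 (octal) → 1×4096 + 5×512 + 5×64 + 2×8 + 3 = 6995 (decimal)
Compute 7867 - 6995 = 872
872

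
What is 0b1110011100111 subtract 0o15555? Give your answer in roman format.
Convert 0b1110011100111 (binary) → 4096 + 2048 + 1024 + 128 + 64 + 32 + 4 + 2 + 1 = 7399 (decimal)
Convert 0o15555 (octal) → 1×4096 + 5×512 + 5×64 + 5×8 + 5 = 7021 (decimal)
Compute 7399 - 7021 = 378
Convert 378 (decimal) → 378 = 100 + 100 + 100 + 50 + 10 + 10 + 5 + 1 + 1 + 1 → CCCLXXVIII (Roman numeral)
CCCLXXVIII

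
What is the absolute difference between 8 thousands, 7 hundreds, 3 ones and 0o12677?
Convert 8 thousands, 7 hundreds, 3 ones (place-value notation) → 8×1000 + 7×100 + 3 = 8703 (decimal)
Convert 0o12677 (octal) → 1×4096 + 2×512 + 6×64 + 7×8 + 7 = 5567 (decimal)
Compute |8703 - 5567| = 3136
3136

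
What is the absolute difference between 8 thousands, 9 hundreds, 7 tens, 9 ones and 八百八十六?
Convert 8 thousands, 9 hundreds, 7 tens, 9 ones (place-value notation) → 8×1000 + 9×100 + 7×10 + 9 = 8979 (decimal)
Convert 八百八十六 (Chinese numeral) → 8×100 + 8×10 + 6 = 886 (decimal)
Compute |8979 - 886| = 8093
8093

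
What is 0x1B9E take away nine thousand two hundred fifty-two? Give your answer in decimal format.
Convert 0x1B9E (hexadecimal) → 1×4096 + 11×256 + 9×16 + 14 = 7070 (decimal)
Convert nine thousand two hundred fifty-two (English words) → 9×1000 + 2×100 + 52 = 9252 (decimal)
Compute 7070 - 9252 = -2182
-2182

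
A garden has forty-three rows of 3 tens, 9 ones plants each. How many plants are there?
Convert 3 tens, 9 ones (place-value notation) → 3×10 + 9 = 39 (decimal)
Convert forty-three (English words) → 43 (decimal)
Compute 39 × 43 = 1677
1677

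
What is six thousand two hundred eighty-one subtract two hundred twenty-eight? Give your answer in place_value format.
Convert six thousand two hundred eighty-one (English words) → 6×1000 + 2×100 + 81 = 6281 (decimal)
Convert two hundred twenty-eight (English words) → 2×100 + 28 = 228 (decimal)
Compute 6281 - 228 = 6053
Convert 6053 (decimal) → 6053 = 6×1000 + 5×10 + 3 → 6 thousands, 5 tens, 3 ones (place-value notation)
6 thousands, 5 tens, 3 ones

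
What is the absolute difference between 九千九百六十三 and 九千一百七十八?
Convert 九千九百六十三 (Chinese numeral) → 9×1000 + 9×100 + 6×10 + 3 = 9963 (decimal)
Convert 九千一百七十八 (Chinese numeral) → 9×1000 + 1×100 + 7×10 + 8 = 9178 (decimal)
Compute |9963 - 9178| = 785
785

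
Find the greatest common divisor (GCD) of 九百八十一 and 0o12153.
Convert 九百八十一 (Chinese numeral) → 9×100 + 8×10 + 1 = 981 (decimal)
Convert 0o12153 (octal) → 1×4096 + 2×512 + 1×64 + 5×8 + 3 = 5227 (decimal)
Compute gcd(981, 5227) = 1
1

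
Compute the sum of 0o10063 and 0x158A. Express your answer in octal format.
Convert 0o10063 (octal) → 1×4096 + 6×8 + 3 = 4147 (decimal)
Convert 0x158A (hexadecimal) → 1×4096 + 5×256 + 8×16 + 10 = 5514 (decimal)
Compute 4147 + 5514 = 9661
Convert 9661 (decimal) → 9661 = 2×4096 + 2×512 + 6×64 + 7×8 + 5 → 0o22675 (octal)
0o22675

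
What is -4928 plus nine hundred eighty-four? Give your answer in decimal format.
Convert nine hundred eighty-four (English words) → 9×100 + 84 = 984 (decimal)
Compute -4928 + 984 = -3944
-3944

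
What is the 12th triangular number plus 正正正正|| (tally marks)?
The 12th triangular number = 12×13/2 = 78
Convert 正正正正|| (tally marks) → 5 + 5 + 5 + 5 + 2 = 22 (decimal)
Compute 78 + 22 = 100
100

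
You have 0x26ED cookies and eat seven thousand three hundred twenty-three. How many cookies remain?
Convert 0x26ED (hexadecimal) → 2×4096 + 6×256 + 14×16 + 13 = 9965 (decimal)
Convert seven thousand three hundred twenty-three (English words) → 7×1000 + 3×100 + 23 = 7323 (decimal)
Compute 9965 - 7323 = 2642
2642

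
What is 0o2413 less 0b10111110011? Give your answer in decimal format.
Convert 0o2413 (octal) → 2×512 + 4×64 + 1×8 + 3 = 1291 (decimal)
Convert 0b10111110011 (binary) → 1024 + 256 + 128 + 64 + 32 + 16 + 2 + 1 = 1523 (decimal)
Compute 1291 - 1523 = -232
-232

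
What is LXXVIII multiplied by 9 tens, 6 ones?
Convert LXXVIII (Roman numeral) → 50 + 10 + 10 + 5 + 1 + 1 + 1 = 78 (decimal)
Convert 9 tens, 6 ones (place-value notation) → 9×10 + 6 = 96 (decimal)
Compute 78 × 96 = 7488
7488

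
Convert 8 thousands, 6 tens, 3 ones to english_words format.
Convert 8 thousands, 6 tens, 3 ones (place-value notation) → 8×1000 + 6×10 + 3 = 8063 (decimal)
Convert 8063 (decimal) → 8063 = 8×1000 + 63 → eight thousand sixty-three (English words)
eight thousand sixty-three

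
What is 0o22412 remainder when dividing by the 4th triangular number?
Convert 0o22412 (octal) → 2×4096 + 2×512 + 4×64 + 1×8 + 2 = 9482 (decimal)
Convert the 4th triangular number (triangular index) → 4×5/2 = 10 (decimal)
Compute 9482 mod 10 = 2
2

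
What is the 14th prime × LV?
Convert the 14th prime (prime index) → 43 (decimal)
Convert LV (Roman numeral) → 50 + 5 = 55 (decimal)
Compute 43 × 55 = 2365
2365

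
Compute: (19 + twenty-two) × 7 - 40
Convert twenty-two (English words) → 22 (decimal)
Expression in decimal: (19 + 22) × 7 - 40
Parentheses first: 19 + 22 = 41
Multiply: 41 × 7 = 287
Subtract: 287 - 40 = 247
247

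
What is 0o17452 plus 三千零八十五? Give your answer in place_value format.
Convert 0o17452 (octal) → 1×4096 + 7×512 + 4×64 + 5×8 + 2 = 7978 (decimal)
Convert 三千零八十五 (Chinese numeral) → 3×1000 + 8×10 + 5 = 3085 (decimal)
Compute 7978 + 3085 = 11063
Convert 11063 (decimal) → 11063 = 11×1000 + 6×10 + 3 → 11 thousands, 6 tens, 3 ones (place-value notation)
11 thousands, 6 tens, 3 ones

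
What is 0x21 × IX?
Convert 0x21 (hexadecimal) → 2×16 + 1 = 33 (decimal)
Convert IX (Roman numeral) → 9 (decimal)
Compute 33 × 9 = 297
297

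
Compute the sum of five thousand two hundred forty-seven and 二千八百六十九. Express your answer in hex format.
Convert five thousand two hundred forty-seven (English words) → 5×1000 + 2×100 + 47 = 5247 (decimal)
Convert 二千八百六十九 (Chinese numeral) → 2×1000 + 8×100 + 6×10 + 9 = 2869 (decimal)
Compute 5247 + 2869 = 8116
Convert 8116 (decimal) → 8116 = 1×4096 + 15×256 + 11×16 + 4 → 0x1FB4 (hexadecimal)
0x1FB4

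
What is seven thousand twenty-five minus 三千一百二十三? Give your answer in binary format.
Convert seven thousand twenty-five (English words) → 7×1000 + 25 = 7025 (decimal)
Convert 三千一百二十三 (Chinese numeral) → 3×1000 + 1×100 + 2×10 + 3 = 3123 (decimal)
Compute 7025 - 3123 = 3902
Convert 3902 (decimal) → 3902 = 2048 + 1024 + 512 + 256 + 32 + 16 + 8 + 4 + 2 → 0b111100111110 (binary)
0b111100111110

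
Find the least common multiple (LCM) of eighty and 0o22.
Convert eighty (English words) → 80 (decimal)
Convert 0o22 (octal) → 2×8 + 2 = 18 (decimal)
Compute lcm(80, 18) = 720
720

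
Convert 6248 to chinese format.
Convert 6248 (decimal) → 6248 = 6×1000 + 2×100 + 4×10 + 8 → 六千二百四十八 (Chinese numeral)
六千二百四十八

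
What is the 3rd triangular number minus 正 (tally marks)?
The 3rd triangular number = 3×4/2 = 6
Convert 正 (tally marks) → 5 (decimal)
Compute 6 - 5 = 1
1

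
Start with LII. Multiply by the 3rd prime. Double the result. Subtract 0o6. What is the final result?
Convert LII (Roman numeral) → 50 + 1 + 1 = 52 (decimal)
Start: 52
Convert the 3rd prime (prime index) → 5 (decimal)
52 × 5 = 260
260 × 2 = 520
Convert 0o6 (octal) → 6 (decimal)
520 - 6 = 514
514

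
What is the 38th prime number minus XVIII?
The 38th prime number = 163
Convert XVIII (Roman numeral) → 10 + 5 + 1 + 1 + 1 = 18 (decimal)
Compute 163 - 18 = 145
145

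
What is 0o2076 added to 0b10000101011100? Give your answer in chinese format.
Convert 0o2076 (octal) → 2×512 + 7×8 + 6 = 1086 (decimal)
Convert 0b10000101011100 (binary) → 8192 + 256 + 64 + 16 + 8 + 4 = 8540 (decimal)
Compute 1086 + 8540 = 9626
Convert 9626 (decimal) → 9626 = 9×1000 + 6×100 + 2×10 + 6 → 九千六百二十六 (Chinese numeral)
九千六百二十六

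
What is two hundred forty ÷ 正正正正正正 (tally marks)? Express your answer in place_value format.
Convert two hundred forty (English words) → 2×100 + 40 = 240 (decimal)
Convert 正正正正正正 (tally marks) → 5 + 5 + 5 + 5 + 5 + 5 = 30 (decimal)
Compute 240 ÷ 30 = 8
Convert 8 (decimal) → 8 ones (place-value notation)
8 ones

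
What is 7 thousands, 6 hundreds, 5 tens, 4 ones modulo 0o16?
Convert 7 thousands, 6 hundreds, 5 tens, 4 ones (place-value notation) → 7×1000 + 6×100 + 5×10 + 4 = 7654 (decimal)
Convert 0o16 (octal) → 1×8 + 6 = 14 (decimal)
Compute 7654 mod 14 = 10
10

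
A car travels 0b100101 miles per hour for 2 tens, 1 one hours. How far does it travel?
Convert 0b100101 (binary) → 32 + 4 + 1 = 37 (decimal)
Convert 2 tens, 1 one (place-value notation) → 2×10 + 1 = 21 (decimal)
Compute 37 × 21 = 777
777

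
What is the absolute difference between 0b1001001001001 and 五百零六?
Convert 0b1001001001001 (binary) → 4096 + 512 + 64 + 8 + 1 = 4681 (decimal)
Convert 五百零六 (Chinese numeral) → 5×100 + 6 = 506 (decimal)
Compute |4681 - 506| = 4175
4175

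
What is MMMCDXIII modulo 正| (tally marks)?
Convert MMMCDXIII (Roman numeral) → 1000 + 1000 + 1000 + 400 + 10 + 1 + 1 + 1 = 3413 (decimal)
Convert 正| (tally marks) → 5 + 1 = 6 (decimal)
Compute 3413 mod 6 = 5
5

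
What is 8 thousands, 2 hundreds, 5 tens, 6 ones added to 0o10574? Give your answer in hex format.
Convert 8 thousands, 2 hundreds, 5 tens, 6 ones (place-value notation) → 8×1000 + 2×100 + 5×10 + 6 = 8256 (decimal)
Convert 0o10574 (octal) → 1×4096 + 5×64 + 7×8 + 4 = 4476 (decimal)
Compute 8256 + 4476 = 12732
Convert 12732 (decimal) → 12732 = 3×4096 + 1×256 + 11×16 + 12 → 0x31BC (hexadecimal)
0x31BC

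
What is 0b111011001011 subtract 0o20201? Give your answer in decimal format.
Convert 0b111011001011 (binary) → 2048 + 1024 + 512 + 128 + 64 + 8 + 2 + 1 = 3787 (decimal)
Convert 0o20201 (octal) → 2×4096 + 2×64 + 1 = 8321 (decimal)
Compute 3787 - 8321 = -4534
-4534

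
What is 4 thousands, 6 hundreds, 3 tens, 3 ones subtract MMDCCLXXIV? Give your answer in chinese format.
Convert 4 thousands, 6 hundreds, 3 tens, 3 ones (place-value notation) → 4×1000 + 6×100 + 3×10 + 3 = 4633 (decimal)
Convert MMDCCLXXIV (Roman numeral) → 1000 + 1000 + 500 + 100 + 100 + 50 + 10 + 10 + 4 = 2774 (decimal)
Compute 4633 - 2774 = 1859
Convert 1859 (decimal) → 1859 = 1×1000 + 8×100 + 5×10 + 9 → 一千八百五十九 (Chinese numeral)
一千八百五十九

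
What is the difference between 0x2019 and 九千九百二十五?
Convert 0x2019 (hexadecimal) → 2×4096 + 1×16 + 9 = 8217 (decimal)
Convert 九千九百二十五 (Chinese numeral) → 9×1000 + 9×100 + 2×10 + 5 = 9925 (decimal)
Difference: |8217 - 9925| = 1708
1708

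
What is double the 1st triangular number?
The 1st triangular number = 1×2/2 = 1
Compute 1 × 2 = 2
2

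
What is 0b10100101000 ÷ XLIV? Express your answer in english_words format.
Convert 0b10100101000 (binary) → 1024 + 256 + 32 + 8 = 1320 (decimal)
Convert XLIV (Roman numeral) → 40 + 4 = 44 (decimal)
Compute 1320 ÷ 44 = 30
Convert 30 (decimal) → thirty (English words)
thirty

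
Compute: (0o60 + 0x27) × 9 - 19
Convert 0o60 (octal) → 6×8 = 48 (decimal)
Convert 0x27 (hexadecimal) → 2×16 + 7 = 39 (decimal)
Expression in decimal: (48 + 39) × 9 - 19
Parentheses first: 48 + 39 = 87
Multiply: 87 × 9 = 783
Subtract: 783 - 19 = 764
764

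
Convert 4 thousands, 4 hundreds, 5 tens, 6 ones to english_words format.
Convert 4 thousands, 4 hundreds, 5 tens, 6 ones (place-value notation) → 4×1000 + 4×100 + 5×10 + 6 = 4456 (decimal)
Convert 4456 (decimal) → 4456 = 4×1000 + 4×100 + 56 → four thousand four hundred fifty-six (English words)
four thousand four hundred fifty-six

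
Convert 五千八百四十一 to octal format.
Convert 五千八百四十一 (Chinese numeral) → 5×1000 + 8×100 + 4×10 + 1 = 5841 (decimal)
Convert 5841 (decimal) → 5841 = 1×4096 + 3×512 + 3×64 + 2×8 + 1 → 0o13321 (octal)
0o13321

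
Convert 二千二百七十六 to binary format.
Convert 二千二百七十六 (Chinese numeral) → 2×1000 + 2×100 + 7×10 + 6 = 2276 (decimal)
Convert 2276 (decimal) → 2276 = 2048 + 128 + 64 + 32 + 4 → 0b100011100100 (binary)
0b100011100100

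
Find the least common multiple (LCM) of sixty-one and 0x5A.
Convert sixty-one (English words) → 61 (decimal)
Convert 0x5A (hexadecimal) → 5×16 + 10 = 90 (decimal)
Compute lcm(61, 90) = 5490
5490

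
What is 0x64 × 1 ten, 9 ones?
Convert 0x64 (hexadecimal) → 6×16 + 4 = 100 (decimal)
Convert 1 ten, 9 ones (place-value notation) → 1×10 + 9 = 19 (decimal)
Compute 100 × 19 = 1900
1900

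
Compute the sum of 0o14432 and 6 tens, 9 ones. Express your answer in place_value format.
Convert 0o14432 (octal) → 1×4096 + 4×512 + 4×64 + 3×8 + 2 = 6426 (decimal)
Convert 6 tens, 9 ones (place-value notation) → 6×10 + 9 = 69 (decimal)
Compute 6426 + 69 = 6495
Convert 6495 (decimal) → 6495 = 6×1000 + 4×100 + 9×10 + 5 → 6 thousands, 4 hundreds, 9 tens, 5 ones (place-value notation)
6 thousands, 4 hundreds, 9 tens, 5 ones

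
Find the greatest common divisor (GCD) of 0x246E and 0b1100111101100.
Convert 0x246E (hexadecimal) → 2×4096 + 4×256 + 6×16 + 14 = 9326 (decimal)
Convert 0b1100111101100 (binary) → 4096 + 2048 + 256 + 128 + 64 + 32 + 8 + 4 = 6636 (decimal)
Compute gcd(9326, 6636) = 2
2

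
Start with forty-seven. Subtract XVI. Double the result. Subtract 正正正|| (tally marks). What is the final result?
Convert forty-seven (English words) → 47 (decimal)
Start: 47
Convert XVI (Roman numeral) → 10 + 5 + 1 = 16 (decimal)
47 - 16 = 31
31 × 2 = 62
Convert 正正正|| (tally marks) → 5 + 5 + 5 + 2 = 17 (decimal)
62 - 17 = 45
45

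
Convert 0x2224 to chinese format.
Convert 0x2224 (hexadecimal) → 2×4096 + 2×256 + 2×16 + 4 = 8740 (decimal)
Convert 8740 (decimal) → 8740 = 8×1000 + 7×100 + 4×10 → 八千七百四十 (Chinese numeral)
八千七百四十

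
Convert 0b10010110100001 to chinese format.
Convert 0b10010110100001 (binary) → 8192 + 1024 + 256 + 128 + 32 + 1 = 9633 (decimal)
Convert 9633 (decimal) → 9633 = 9×1000 + 6×100 + 3×10 + 3 → 九千六百三十三 (Chinese numeral)
九千六百三十三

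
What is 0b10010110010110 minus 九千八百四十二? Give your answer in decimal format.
Convert 0b10010110010110 (binary) → 8192 + 1024 + 256 + 128 + 16 + 4 + 2 = 9622 (decimal)
Convert 九千八百四十二 (Chinese numeral) → 9×1000 + 8×100 + 4×10 + 2 = 9842 (decimal)
Compute 9622 - 9842 = -220
-220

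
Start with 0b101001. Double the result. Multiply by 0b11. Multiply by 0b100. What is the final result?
Convert 0b101001 (binary) → 32 + 8 + 1 = 41 (decimal)
Start: 41
41 × 2 = 82
Convert 0b11 (binary) → 2 + 1 = 3 (decimal)
82 × 3 = 246
Convert 0b100 (binary) → 4 (decimal)
246 × 4 = 984
984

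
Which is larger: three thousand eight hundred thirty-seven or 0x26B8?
Convert three thousand eight hundred thirty-seven (English words) → 3×1000 + 8×100 + 37 = 3837 (decimal)
Convert 0x26B8 (hexadecimal) → 2×4096 + 6×256 + 11×16 + 8 = 9912 (decimal)
Compare 3837 vs 9912: larger = 9912
9912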